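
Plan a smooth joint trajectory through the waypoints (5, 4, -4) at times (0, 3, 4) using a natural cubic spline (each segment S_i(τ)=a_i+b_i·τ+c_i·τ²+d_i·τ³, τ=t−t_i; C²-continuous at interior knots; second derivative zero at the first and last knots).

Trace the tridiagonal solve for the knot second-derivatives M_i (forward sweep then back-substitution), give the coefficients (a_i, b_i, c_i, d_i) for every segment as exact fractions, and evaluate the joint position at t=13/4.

Δ: Δ0=-1/3, Δ1=-8
row 1: diag=8, rhs=-46; c'=1/8, d'=-23/4
back: M1=-23/4
M: M0=0, M1=-23/4, M2=0
seg 0: a=5, c=M0/2=0, d=(M1−M0)/(6·3)=-23/72, b=Δ0−h0·(2M0+M1)/6=61/24
seg 1: a=4, c=M1/2=-23/8, d=(M2−M1)/(6·1)=23/24, b=Δ1−h1·(2M1+M2)/6=-73/12
t_q=13/4 → seg 1, τ=1/4; S=4+-73/12·τ+-23/8·τ²+23/24·τ³=1185/512

  seg 0: a=5 b=61/24 c=0 d=-23/72
  seg 1: a=4 b=-73/12 c=-23/8 d=23/24
S(13/4) = 1185/512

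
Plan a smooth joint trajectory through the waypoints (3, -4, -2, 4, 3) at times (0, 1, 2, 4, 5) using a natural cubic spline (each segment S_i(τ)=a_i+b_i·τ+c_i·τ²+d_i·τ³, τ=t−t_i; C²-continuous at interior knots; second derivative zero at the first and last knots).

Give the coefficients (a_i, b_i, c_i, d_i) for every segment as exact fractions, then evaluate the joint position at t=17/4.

Δ: Δ0=-7, Δ1=2, Δ2=3, Δ3=-1
row 1: diag=4, rhs=54; c'=1/4, d'=27/2
row 2: denom=6−1·1/4=23/4; d'=(6−1·27/2)/(23/4)=-30/23
row 3: denom=6−2·8/23=122/23; d'=(-24−2·-30/23)/(122/23)=-246/61
back: M3=-246/61
back: M2=-30/23−8/23·-246/61=6/61
back: M1=27/2−1/4·6/61=822/61
M: M0=0, M1=822/61, M2=6/61, M3=-246/61, M4=0
seg 0: a=3, c=M0/2=0, d=(M1−M0)/(6·1)=137/61, b=Δ0−h0·(2M0+M1)/6=-564/61
seg 1: a=-4, c=M1/2=411/61, d=(M2−M1)/(6·1)=-136/61, b=Δ1−h1·(2M1+M2)/6=-153/61
seg 2: a=-2, c=M2/2=3/61, d=(M3−M2)/(6·2)=-21/61, b=Δ2−h2·(2M2+M3)/6=261/61
seg 3: a=4, c=M3/2=-123/61, d=(M4−M3)/(6·1)=41/61, b=Δ3−h3·(2M3+M4)/6=21/61
t_q=17/4 → seg 3, τ=1/4; S=4+21/61·τ+-123/61·τ²+41/61·τ³=15501/3904

  seg 0: a=3 b=-564/61 c=0 d=137/61
  seg 1: a=-4 b=-153/61 c=411/61 d=-136/61
  seg 2: a=-2 b=261/61 c=3/61 d=-21/61
  seg 3: a=4 b=21/61 c=-123/61 d=41/61
S(17/4) = 15501/3904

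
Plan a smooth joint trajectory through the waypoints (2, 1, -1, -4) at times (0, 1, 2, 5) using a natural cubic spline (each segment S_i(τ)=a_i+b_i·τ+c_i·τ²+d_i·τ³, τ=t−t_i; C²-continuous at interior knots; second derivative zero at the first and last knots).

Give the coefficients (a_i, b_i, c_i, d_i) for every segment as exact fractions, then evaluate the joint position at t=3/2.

  seg 0: a=2 b=-22/31 c=0 d=-9/31
  seg 1: a=1 b=-49/31 c=-27/31 d=14/31
  seg 2: a=-1 b=-61/31 c=15/31 d=-5/93
S(3/2) = 3/62

Δ: Δ0=-1, Δ1=-2, Δ2=-1
row 1: diag=4, rhs=-6; c'=1/4, d'=-3/2
row 2: denom=8−1·1/4=31/4; d'=(6−1·-3/2)/(31/4)=30/31
back: M2=30/31
back: M1=-3/2−1/4·30/31=-54/31
M: M0=0, M1=-54/31, M2=30/31, M3=0
seg 0: a=2, c=M0/2=0, d=(M1−M0)/(6·1)=-9/31, b=Δ0−h0·(2M0+M1)/6=-22/31
seg 1: a=1, c=M1/2=-27/31, d=(M2−M1)/(6·1)=14/31, b=Δ1−h1·(2M1+M2)/6=-49/31
seg 2: a=-1, c=M2/2=15/31, d=(M3−M2)/(6·3)=-5/93, b=Δ2−h2·(2M2+M3)/6=-61/31
t_q=3/2 → seg 1, τ=1/2; S=1+-49/31·τ+-27/31·τ²+14/31·τ³=3/62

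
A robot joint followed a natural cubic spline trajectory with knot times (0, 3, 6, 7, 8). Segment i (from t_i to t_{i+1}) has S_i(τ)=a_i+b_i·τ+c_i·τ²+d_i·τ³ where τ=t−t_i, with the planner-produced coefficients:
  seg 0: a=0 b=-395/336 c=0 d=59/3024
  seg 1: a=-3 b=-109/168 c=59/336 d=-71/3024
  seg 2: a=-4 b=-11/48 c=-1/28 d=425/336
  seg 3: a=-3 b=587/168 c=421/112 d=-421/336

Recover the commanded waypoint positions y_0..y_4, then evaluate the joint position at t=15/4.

y_0 = S_0(0) = a_0 = 0
y_1 = S_1(0) = a_1 = -3
y_2 = S_2(0) = a_2 = -4
y_3 = S_3(0) = a_3 = -3
y_4 = S_3(1) = 3
t_q=15/4 is in segment 1 (τ=3/4); S_1(τ)=-24355/7168

y_0=0 y_1=-3 y_2=-4 y_3=-3 y_4=3
S(15/4) = -24355/7168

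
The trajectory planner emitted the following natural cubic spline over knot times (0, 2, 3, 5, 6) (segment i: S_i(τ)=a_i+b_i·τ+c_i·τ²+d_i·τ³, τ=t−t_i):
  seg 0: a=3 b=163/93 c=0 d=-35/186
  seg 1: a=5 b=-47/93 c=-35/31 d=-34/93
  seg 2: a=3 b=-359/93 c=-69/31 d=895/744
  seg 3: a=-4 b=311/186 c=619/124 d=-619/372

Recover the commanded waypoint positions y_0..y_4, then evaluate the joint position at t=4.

y_0 = S_0(0) = a_0 = 3
y_1 = S_1(0) = a_1 = 5
y_2 = S_2(0) = a_2 = 3
y_3 = S_3(0) = a_3 = -4
y_4 = S_3(1) = 1
t_q=4 is in segment 2 (τ=1); S_2(τ)=-467/248

y_0=3 y_1=5 y_2=3 y_3=-4 y_4=1
S(4) = -467/248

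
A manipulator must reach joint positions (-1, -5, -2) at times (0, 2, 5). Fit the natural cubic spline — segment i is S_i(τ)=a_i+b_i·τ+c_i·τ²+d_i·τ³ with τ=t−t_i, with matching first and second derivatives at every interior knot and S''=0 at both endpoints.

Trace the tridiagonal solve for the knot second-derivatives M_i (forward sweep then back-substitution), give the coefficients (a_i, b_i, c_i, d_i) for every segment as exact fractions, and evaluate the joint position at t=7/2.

  seg 0: a=-1 b=-13/5 c=0 d=3/20
  seg 1: a=-5 b=-4/5 c=9/10 d=-1/10
S(7/2) = -361/80

Δ: Δ0=-2, Δ1=1
row 1: diag=10, rhs=18; c'=3/10, d'=9/5
back: M1=9/5
M: M0=0, M1=9/5, M2=0
seg 0: a=-1, c=M0/2=0, d=(M1−M0)/(6·2)=3/20, b=Δ0−h0·(2M0+M1)/6=-13/5
seg 1: a=-5, c=M1/2=9/10, d=(M2−M1)/(6·3)=-1/10, b=Δ1−h1·(2M1+M2)/6=-4/5
t_q=7/2 → seg 1, τ=3/2; S=-5+-4/5·τ+9/10·τ²+-1/10·τ³=-361/80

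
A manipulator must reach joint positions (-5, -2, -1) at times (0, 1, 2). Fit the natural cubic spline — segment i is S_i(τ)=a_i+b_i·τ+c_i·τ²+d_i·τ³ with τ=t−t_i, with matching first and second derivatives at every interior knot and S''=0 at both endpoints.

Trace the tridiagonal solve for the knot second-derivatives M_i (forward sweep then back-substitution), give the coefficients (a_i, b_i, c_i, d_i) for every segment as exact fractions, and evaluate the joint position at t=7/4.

  seg 0: a=-5 b=7/2 c=0 d=-1/2
  seg 1: a=-2 b=2 c=-3/2 d=1/2
S(7/4) = -145/128

Δ: Δ0=3, Δ1=1
row 1: diag=4, rhs=-12; c'=1/4, d'=-3
back: M1=-3
M: M0=0, M1=-3, M2=0
seg 0: a=-5, c=M0/2=0, d=(M1−M0)/(6·1)=-1/2, b=Δ0−h0·(2M0+M1)/6=7/2
seg 1: a=-2, c=M1/2=-3/2, d=(M2−M1)/(6·1)=1/2, b=Δ1−h1·(2M1+M2)/6=2
t_q=7/4 → seg 1, τ=3/4; S=-2+2·τ+-3/2·τ²+1/2·τ³=-145/128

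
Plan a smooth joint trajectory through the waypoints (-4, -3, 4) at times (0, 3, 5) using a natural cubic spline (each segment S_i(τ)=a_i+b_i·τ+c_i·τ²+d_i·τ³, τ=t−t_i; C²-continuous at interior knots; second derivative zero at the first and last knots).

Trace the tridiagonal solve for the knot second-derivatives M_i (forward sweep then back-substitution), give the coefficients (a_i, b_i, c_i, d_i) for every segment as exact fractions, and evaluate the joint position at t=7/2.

Δ: Δ0=1/3, Δ1=7/2
row 1: diag=10, rhs=19; c'=1/5, d'=19/10
back: M1=19/10
M: M0=0, M1=19/10, M2=0
seg 0: a=-4, c=M0/2=0, d=(M1−M0)/(6·3)=19/180, b=Δ0−h0·(2M0+M1)/6=-37/60
seg 1: a=-3, c=M1/2=19/20, d=(M2−M1)/(6·2)=-19/120, b=Δ1−h1·(2M1+M2)/6=67/30
t_q=7/2 → seg 1, τ=1/2; S=-3+67/30·τ+19/20·τ²+-19/120·τ³=-533/320

  seg 0: a=-4 b=-37/60 c=0 d=19/180
  seg 1: a=-3 b=67/30 c=19/20 d=-19/120
S(7/2) = -533/320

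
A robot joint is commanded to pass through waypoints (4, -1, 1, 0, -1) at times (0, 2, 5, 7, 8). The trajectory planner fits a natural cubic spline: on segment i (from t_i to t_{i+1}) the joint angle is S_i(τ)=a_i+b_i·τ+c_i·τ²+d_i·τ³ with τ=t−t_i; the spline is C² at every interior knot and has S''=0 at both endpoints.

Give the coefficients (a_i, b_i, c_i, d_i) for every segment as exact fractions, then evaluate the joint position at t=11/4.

Δ: Δ0=-5/2, Δ1=2/3, Δ2=-1/2, Δ3=-1
row 1: diag=10, rhs=19; c'=3/10, d'=19/10
row 2: denom=10−3·3/10=91/10; d'=(-7−3·19/10)/(91/10)=-127/91
row 3: denom=6−2·20/91=506/91; d'=(-3−2·-127/91)/(506/91)=-19/506
back: M3=-19/506
back: M2=-127/91−20/91·-19/506=-351/253
back: M1=19/10−3/10·-351/253=586/253
M: M0=0, M1=586/253, M2=-351/253, M3=-19/506, M4=0
seg 0: a=4, c=M0/2=0, d=(M1−M0)/(6·2)=293/1518, b=Δ0−h0·(2M0+M1)/6=-4967/1518
seg 1: a=-1, c=M1/2=293/253, d=(M2−M1)/(6·3)=-937/4554, b=Δ1−h1·(2M1+M2)/6=-1451/1518
seg 2: a=1, c=M2/2=-351/506, d=(M3−M2)/(6·2)=683/6072, b=Δ2−h2·(2M2+M3)/6=332/759
seg 3: a=0, c=M3/2=-19/1012, d=(M4−M3)/(6·1)=19/3036, b=Δ3−h3·(2M3+M4)/6=-1499/1518
t_q=11/4 → seg 1, τ=3/4; S=-1+-1451/1518·τ+293/253·τ²+-937/4554·τ³=-37315/32384

  seg 0: a=4 b=-4967/1518 c=0 d=293/1518
  seg 1: a=-1 b=-1451/1518 c=293/253 d=-937/4554
  seg 2: a=1 b=332/759 c=-351/506 d=683/6072
  seg 3: a=0 b=-1499/1518 c=-19/1012 d=19/3036
S(11/4) = -37315/32384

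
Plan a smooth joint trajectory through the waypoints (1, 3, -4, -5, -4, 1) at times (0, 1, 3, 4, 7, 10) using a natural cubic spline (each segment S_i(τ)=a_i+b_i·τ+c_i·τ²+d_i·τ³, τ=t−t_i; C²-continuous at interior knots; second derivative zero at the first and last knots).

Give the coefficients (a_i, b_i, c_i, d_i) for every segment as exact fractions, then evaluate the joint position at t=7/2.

Δ: Δ0=2, Δ1=-7/2, Δ2=-1, Δ3=1/3, Δ4=5/3
row 1: diag=6, rhs=-33; c'=1/3, d'=-11/2
row 2: denom=6−2·1/3=16/3; d'=(15−2·-11/2)/(16/3)=39/8
row 3: denom=8−1·3/16=125/16; d'=(8−1·39/8)/(125/16)=2/5
row 4: denom=12−3·48/125=1356/125; d'=(8−3·2/5)/(1356/125)=425/678
back: M4=425/678
back: M3=2/5−48/125·425/678=18/113
back: M2=39/8−3/16·18/113=1095/226
back: M1=-11/2−1/3·1095/226=-804/113
M: M0=0, M1=-804/113, M2=1095/226, M3=18/113, M4=425/678, M5=0
seg 0: a=1, c=M0/2=0, d=(M1−M0)/(6·1)=-134/113, b=Δ0−h0·(2M0+M1)/6=360/113
seg 1: a=3, c=M1/2=-402/113, d=(M2−M1)/(6·2)=901/904, b=Δ1−h1·(2M1+M2)/6=-42/113
seg 2: a=-4, c=M2/2=1095/452, d=(M3−M2)/(6·1)=-353/452, b=Δ2−h2·(2M2+M3)/6=-597/226
seg 3: a=-5, c=M3/2=9/113, d=(M4−M3)/(6·3)=317/12204, b=Δ3−h3·(2M3+M4)/6=-63/452
seg 4: a=-4, c=M4/2=425/1356, d=(M5−M4)/(6·3)=-425/12204, b=Δ4−h4·(2M4+M5)/6=235/226
t_q=7/2 → seg 2, τ=1/2; S=-4+-597/226·τ+1095/452·τ²+-353/452·τ³=-17403/3616

  seg 0: a=1 b=360/113 c=0 d=-134/113
  seg 1: a=3 b=-42/113 c=-402/113 d=901/904
  seg 2: a=-4 b=-597/226 c=1095/452 d=-353/452
  seg 3: a=-5 b=-63/452 c=9/113 d=317/12204
  seg 4: a=-4 b=235/226 c=425/1356 d=-425/12204
S(7/2) = -17403/3616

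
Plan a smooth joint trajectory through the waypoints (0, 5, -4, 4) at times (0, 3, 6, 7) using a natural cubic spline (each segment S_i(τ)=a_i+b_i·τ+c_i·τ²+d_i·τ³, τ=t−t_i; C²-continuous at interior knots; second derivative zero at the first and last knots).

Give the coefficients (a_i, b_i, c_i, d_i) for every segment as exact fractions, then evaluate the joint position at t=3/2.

Δ: Δ0=5/3, Δ1=-3, Δ2=8
row 1: diag=12, rhs=-28; c'=1/4, d'=-7/3
row 2: denom=8−3·1/4=29/4; d'=(66−3·-7/3)/(29/4)=292/29
back: M2=292/29
back: M1=-7/3−1/4·292/29=-422/87
M: M0=0, M1=-422/87, M2=292/29, M3=0
seg 0: a=0, c=M0/2=0, d=(M1−M0)/(6·3)=-211/783, b=Δ0−h0·(2M0+M1)/6=356/87
seg 1: a=5, c=M1/2=-211/87, d=(M2−M1)/(6·3)=649/783, b=Δ1−h1·(2M1+M2)/6=-277/87
seg 2: a=-4, c=M2/2=146/29, d=(M3−M2)/(6·1)=-146/87, b=Δ2−h2·(2M2+M3)/6=404/87
t_q=3/2 → seg 0, τ=3/2; S=0+356/87·τ+0·τ²+-211/783·τ³=1213/232

  seg 0: a=0 b=356/87 c=0 d=-211/783
  seg 1: a=5 b=-277/87 c=-211/87 d=649/783
  seg 2: a=-4 b=404/87 c=146/29 d=-146/87
S(3/2) = 1213/232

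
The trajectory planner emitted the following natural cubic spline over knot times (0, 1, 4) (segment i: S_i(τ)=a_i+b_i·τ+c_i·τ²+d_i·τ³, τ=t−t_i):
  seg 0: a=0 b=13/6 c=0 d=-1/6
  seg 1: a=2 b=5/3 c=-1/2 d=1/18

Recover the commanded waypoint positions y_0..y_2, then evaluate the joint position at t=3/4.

y_0=0 y_1=2 y_2=4
S(3/4) = 199/128

y_0 = S_0(0) = a_0 = 0
y_1 = S_1(0) = a_1 = 2
y_2 = S_1(3) = 4
t_q=3/4 is in segment 0 (τ=3/4); S_0(τ)=199/128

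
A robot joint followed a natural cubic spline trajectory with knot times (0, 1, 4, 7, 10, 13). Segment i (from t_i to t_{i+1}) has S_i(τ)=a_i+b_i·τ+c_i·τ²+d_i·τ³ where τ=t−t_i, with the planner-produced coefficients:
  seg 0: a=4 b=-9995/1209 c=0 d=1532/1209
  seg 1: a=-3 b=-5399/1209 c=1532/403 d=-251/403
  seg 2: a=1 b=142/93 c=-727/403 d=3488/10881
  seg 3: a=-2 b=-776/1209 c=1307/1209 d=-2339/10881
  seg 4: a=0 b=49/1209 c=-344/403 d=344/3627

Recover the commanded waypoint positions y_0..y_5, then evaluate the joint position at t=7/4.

y_0 = S_0(0) = a_0 = 4
y_1 = S_1(0) = a_1 = -3
y_2 = S_2(0) = a_2 = 1
y_3 = S_3(0) = a_3 = -2
y_4 = S_4(0) = a_4 = 0
y_5 = S_4(3) = -5
t_q=7/4 is in segment 1 (τ=3/4); S_1(τ)=-115385/25792

y_0=4 y_1=-3 y_2=1 y_3=-2 y_4=0 y_5=-5
S(7/4) = -115385/25792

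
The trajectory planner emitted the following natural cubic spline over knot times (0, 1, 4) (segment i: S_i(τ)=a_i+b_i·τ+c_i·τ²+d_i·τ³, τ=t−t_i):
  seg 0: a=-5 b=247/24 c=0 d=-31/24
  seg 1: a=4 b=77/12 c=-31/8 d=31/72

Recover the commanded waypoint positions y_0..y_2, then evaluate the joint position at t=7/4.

y_0 = S_0(0) = a_0 = -5
y_1 = S_1(0) = a_1 = 4
y_2 = S_1(3) = 0
t_q=7/4 is in segment 1 (τ=3/4); S_1(τ)=3489/512

y_0=-5 y_1=4 y_2=0
S(7/4) = 3489/512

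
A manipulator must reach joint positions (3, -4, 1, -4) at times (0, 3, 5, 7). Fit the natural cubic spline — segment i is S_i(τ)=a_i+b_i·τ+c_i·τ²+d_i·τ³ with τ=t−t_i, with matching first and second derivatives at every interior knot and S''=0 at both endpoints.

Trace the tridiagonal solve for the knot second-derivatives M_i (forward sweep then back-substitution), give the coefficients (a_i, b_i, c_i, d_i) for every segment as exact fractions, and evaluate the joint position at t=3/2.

Δ: Δ0=-7/3, Δ1=5/2, Δ2=-5/2
row 1: diag=10, rhs=29; c'=1/5, d'=29/10
row 2: denom=8−2·1/5=38/5; d'=(-30−2·29/10)/(38/5)=-179/38
back: M2=-179/38
back: M1=29/10−1/5·-179/38=73/19
M: M0=0, M1=73/19, M2=-179/38, M3=0
seg 0: a=3, c=M0/2=0, d=(M1−M0)/(6·3)=73/342, b=Δ0−h0·(2M0+M1)/6=-485/114
seg 1: a=-4, c=M1/2=73/38, d=(M2−M1)/(6·2)=-325/456, b=Δ1−h1·(2M1+M2)/6=86/57
seg 2: a=1, c=M2/2=-179/76, d=(M3−M2)/(6·2)=179/456, b=Δ2−h2·(2M2+M3)/6=73/114
t_q=3/2 → seg 0, τ=3/2; S=3+-485/114·τ+0·τ²+73/342·τ³=-809/304

  seg 0: a=3 b=-485/114 c=0 d=73/342
  seg 1: a=-4 b=86/57 c=73/38 d=-325/456
  seg 2: a=1 b=73/114 c=-179/76 d=179/456
S(3/2) = -809/304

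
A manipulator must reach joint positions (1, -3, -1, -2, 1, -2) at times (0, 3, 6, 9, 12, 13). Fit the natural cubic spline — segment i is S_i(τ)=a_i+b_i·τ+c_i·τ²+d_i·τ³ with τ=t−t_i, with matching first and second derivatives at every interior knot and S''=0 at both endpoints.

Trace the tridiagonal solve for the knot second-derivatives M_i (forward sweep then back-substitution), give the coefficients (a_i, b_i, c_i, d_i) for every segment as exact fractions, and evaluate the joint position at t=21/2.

Δ: Δ0=-4/3, Δ1=2/3, Δ2=-1/3, Δ3=1, Δ4=-3
row 1: diag=12, rhs=12; c'=1/4, d'=1
row 2: denom=12−3·1/4=45/4; d'=(-6−3·1)/(45/4)=-4/5
row 3: denom=12−3·4/15=56/5; d'=(8−3·-4/5)/(56/5)=13/14
row 4: denom=8−3·15/56=403/56; d'=(-24−3·13/14)/(403/56)=-1500/403
back: M4=-1500/403
back: M3=13/14−15/56·-1500/403=776/403
back: M2=-4/5−4/15·776/403=-1588/1209
back: M1=1−1/4·-1588/1209=1606/1209
M: M0=0, M1=1606/1209, M2=-1588/1209, M3=776/403, M4=-1500/403, M5=0
seg 0: a=1, c=M0/2=0, d=(M1−M0)/(6·3)=803/10881, b=Δ0−h0·(2M0+M1)/6=-805/403
seg 1: a=-3, c=M1/2=803/1209, d=(M2−M1)/(6·3)=-1597/10881, b=Δ1−h1·(2M1+M2)/6=-2/403
seg 2: a=-1, c=M2/2=-794/1209, d=(M3−M2)/(6·3)=1958/10881, b=Δ2−h2·(2M2+M3)/6=7/403
seg 3: a=-2, c=M3/2=388/403, d=(M4−M3)/(6·3)=-1138/3627, b=Δ3−h3·(2M3+M4)/6=29/31
seg 4: a=1, c=M4/2=-750/403, d=(M5−M4)/(6·1)=250/403, b=Δ4−h4·(2M4+M5)/6=-709/403
t_q=21/2 → seg 3, τ=3/2; S=-2+29/31·τ+388/403·τ²+-1138/3627·τ³=823/1612

  seg 0: a=1 b=-805/403 c=0 d=803/10881
  seg 1: a=-3 b=-2/403 c=803/1209 d=-1597/10881
  seg 2: a=-1 b=7/403 c=-794/1209 d=1958/10881
  seg 3: a=-2 b=29/31 c=388/403 d=-1138/3627
  seg 4: a=1 b=-709/403 c=-750/403 d=250/403
S(21/2) = 823/1612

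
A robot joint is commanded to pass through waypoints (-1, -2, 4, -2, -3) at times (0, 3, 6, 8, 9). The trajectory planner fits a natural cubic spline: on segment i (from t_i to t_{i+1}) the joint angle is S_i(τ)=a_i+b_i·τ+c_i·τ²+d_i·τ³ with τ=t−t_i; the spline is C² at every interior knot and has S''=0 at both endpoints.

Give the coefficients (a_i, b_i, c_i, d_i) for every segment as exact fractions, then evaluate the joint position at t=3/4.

  seg 0: a=-1 b=-452/309 c=0 d=349/2781
  seg 1: a=-2 b=595/309 c=349/309 d=-1024/2781
  seg 2: a=4 b=-383/309 c=-225/103 d=403/618
  seg 3: a=-2 b=-665/309 c=178/103 d=-178/309
S(3/4) = -13475/6592

Δ: Δ0=-1/3, Δ1=2, Δ2=-3, Δ3=-1
row 1: diag=12, rhs=14; c'=1/4, d'=7/6
row 2: denom=10−3·1/4=37/4; d'=(-30−3·7/6)/(37/4)=-134/37
row 3: denom=6−2·8/37=206/37; d'=(12−2·-134/37)/(206/37)=356/103
back: M3=356/103
back: M2=-134/37−8/37·356/103=-450/103
back: M1=7/6−1/4·-450/103=698/309
M: M0=0, M1=698/309, M2=-450/103, M3=356/103, M4=0
seg 0: a=-1, c=M0/2=0, d=(M1−M0)/(6·3)=349/2781, b=Δ0−h0·(2M0+M1)/6=-452/309
seg 1: a=-2, c=M1/2=349/309, d=(M2−M1)/(6·3)=-1024/2781, b=Δ1−h1·(2M1+M2)/6=595/309
seg 2: a=4, c=M2/2=-225/103, d=(M3−M2)/(6·2)=403/618, b=Δ2−h2·(2M2+M3)/6=-383/309
seg 3: a=-2, c=M3/2=178/103, d=(M4−M3)/(6·1)=-178/309, b=Δ3−h3·(2M3+M4)/6=-665/309
t_q=3/4 → seg 0, τ=3/4; S=-1+-452/309·τ+0·τ²+349/2781·τ³=-13475/6592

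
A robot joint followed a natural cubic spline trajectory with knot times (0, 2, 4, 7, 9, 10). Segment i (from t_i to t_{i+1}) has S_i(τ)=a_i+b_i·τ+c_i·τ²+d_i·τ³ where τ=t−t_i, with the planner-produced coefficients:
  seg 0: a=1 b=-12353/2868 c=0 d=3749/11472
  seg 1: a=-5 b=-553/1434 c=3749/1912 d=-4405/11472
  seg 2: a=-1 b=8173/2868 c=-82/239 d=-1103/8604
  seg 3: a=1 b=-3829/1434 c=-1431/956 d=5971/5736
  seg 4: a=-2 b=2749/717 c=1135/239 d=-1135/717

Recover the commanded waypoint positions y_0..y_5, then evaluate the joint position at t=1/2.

y_0=1 y_1=-5 y_2=-1 y_3=1 y_4=-2 y_5=5
S(1/2) = -34041/30592

y_0 = S_0(0) = a_0 = 1
y_1 = S_1(0) = a_1 = -5
y_2 = S_2(0) = a_2 = -1
y_3 = S_3(0) = a_3 = 1
y_4 = S_4(0) = a_4 = -2
y_5 = S_4(1) = 5
t_q=1/2 is in segment 0 (τ=1/2); S_0(τ)=-34041/30592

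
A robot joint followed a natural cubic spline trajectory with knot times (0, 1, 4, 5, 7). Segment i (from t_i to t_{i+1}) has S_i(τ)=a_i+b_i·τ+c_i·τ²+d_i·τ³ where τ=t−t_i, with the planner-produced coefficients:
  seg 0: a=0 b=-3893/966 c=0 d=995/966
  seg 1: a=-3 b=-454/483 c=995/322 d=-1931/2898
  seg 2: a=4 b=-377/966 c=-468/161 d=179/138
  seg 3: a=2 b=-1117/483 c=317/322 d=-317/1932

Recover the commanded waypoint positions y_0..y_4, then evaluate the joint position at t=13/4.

y_0=0 y_1=-3 y_2=4 y_3=2 y_4=0
S(13/4) = 60561/20608

y_0 = S_0(0) = a_0 = 0
y_1 = S_1(0) = a_1 = -3
y_2 = S_2(0) = a_2 = 4
y_3 = S_3(0) = a_3 = 2
y_4 = S_3(2) = 0
t_q=13/4 is in segment 1 (τ=9/4); S_1(τ)=60561/20608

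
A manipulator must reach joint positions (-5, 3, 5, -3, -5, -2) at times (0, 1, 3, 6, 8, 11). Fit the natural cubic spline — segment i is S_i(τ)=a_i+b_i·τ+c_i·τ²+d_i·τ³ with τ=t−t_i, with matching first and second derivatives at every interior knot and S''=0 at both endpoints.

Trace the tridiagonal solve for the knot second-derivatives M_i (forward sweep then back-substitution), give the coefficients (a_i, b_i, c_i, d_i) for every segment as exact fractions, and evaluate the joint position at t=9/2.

  seg 0: a=-5 b=7333/806 c=0 d=-885/806
  seg 1: a=3 b=2339/403 c=-2655/806 d=719/1612
  seg 2: a=5 b=-814/403 c=-249/403 d=1459/10881
  seg 3: a=-3 b=-849/403 c=712/1209 d=-43/2418
  seg 4: a=-5 b=43/1209 c=583/1209 d=-583/10881
S(9/2) = 3329/3224

Δ: Δ0=8, Δ1=1, Δ2=-8/3, Δ3=-1, Δ4=1
row 1: diag=6, rhs=-42; c'=1/3, d'=-7
row 2: denom=10−2·1/3=28/3; d'=(-22−2·-7)/(28/3)=-6/7
row 3: denom=10−3·9/28=253/28; d'=(10−3·-6/7)/(253/28)=32/23
row 4: denom=10−2·56/253=2418/253; d'=(12−2·32/23)/(2418/253)=1166/1209
back: M4=1166/1209
back: M3=32/23−56/253·1166/1209=1424/1209
back: M2=-6/7−9/28·1424/1209=-498/403
back: M1=-7−1/3·-498/403=-2655/403
M: M0=0, M1=-2655/403, M2=-498/403, M3=1424/1209, M4=1166/1209, M5=0
seg 0: a=-5, c=M0/2=0, d=(M1−M0)/(6·1)=-885/806, b=Δ0−h0·(2M0+M1)/6=7333/806
seg 1: a=3, c=M1/2=-2655/806, d=(M2−M1)/(6·2)=719/1612, b=Δ1−h1·(2M1+M2)/6=2339/403
seg 2: a=5, c=M2/2=-249/403, d=(M3−M2)/(6·3)=1459/10881, b=Δ2−h2·(2M2+M3)/6=-814/403
seg 3: a=-3, c=M3/2=712/1209, d=(M4−M3)/(6·2)=-43/2418, b=Δ3−h3·(2M3+M4)/6=-849/403
seg 4: a=-5, c=M4/2=583/1209, d=(M5−M4)/(6·3)=-583/10881, b=Δ4−h4·(2M4+M5)/6=43/1209
t_q=9/2 → seg 2, τ=3/2; S=5+-814/403·τ+-249/403·τ²+1459/10881·τ³=3329/3224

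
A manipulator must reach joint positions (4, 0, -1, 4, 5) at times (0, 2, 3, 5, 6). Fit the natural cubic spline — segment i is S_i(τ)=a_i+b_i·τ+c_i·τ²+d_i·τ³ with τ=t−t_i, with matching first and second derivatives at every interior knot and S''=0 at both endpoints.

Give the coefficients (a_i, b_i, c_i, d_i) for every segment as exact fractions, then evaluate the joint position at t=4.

Δ: Δ0=-2, Δ1=-1, Δ2=5/2, Δ3=1
row 1: diag=6, rhs=6; c'=1/6, d'=1
row 2: denom=6−1·1/6=35/6; d'=(21−1·1)/(35/6)=24/7
row 3: denom=6−2·12/35=186/35; d'=(-9−2·24/7)/(186/35)=-185/62
back: M3=-185/62
back: M2=24/7−12/35·-185/62=138/31
back: M1=1−1/6·138/31=8/31
M: M0=0, M1=8/31, M2=138/31, M3=-185/62, M4=0
seg 0: a=4, c=M0/2=0, d=(M1−M0)/(6·2)=2/93, b=Δ0−h0·(2M0+M1)/6=-194/93
seg 1: a=0, c=M1/2=4/31, d=(M2−M1)/(6·1)=65/93, b=Δ1−h1·(2M1+M2)/6=-170/93
seg 2: a=-1, c=M2/2=69/31, d=(M3−M2)/(6·2)=-461/744, b=Δ2−h2·(2M2+M3)/6=49/93
seg 3: a=4, c=M3/2=-185/124, d=(M4−M3)/(6·1)=185/372, b=Δ3−h3·(2M3+M4)/6=371/186
t_q=4 → seg 2, τ=1; S=-1+49/93·τ+69/31·τ²+-461/744·τ³=281/248

  seg 0: a=4 b=-194/93 c=0 d=2/93
  seg 1: a=0 b=-170/93 c=4/31 d=65/93
  seg 2: a=-1 b=49/93 c=69/31 d=-461/744
  seg 3: a=4 b=371/186 c=-185/124 d=185/372
S(4) = 281/248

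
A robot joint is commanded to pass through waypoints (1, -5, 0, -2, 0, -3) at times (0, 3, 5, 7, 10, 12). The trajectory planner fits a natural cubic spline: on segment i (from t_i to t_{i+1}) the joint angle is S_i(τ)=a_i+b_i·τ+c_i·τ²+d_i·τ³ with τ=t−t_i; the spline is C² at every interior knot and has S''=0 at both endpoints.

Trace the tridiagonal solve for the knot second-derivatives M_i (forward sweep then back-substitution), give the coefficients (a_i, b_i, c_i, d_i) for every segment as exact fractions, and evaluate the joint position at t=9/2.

  seg 0: a=1 b=-24509/6516 c=0 d=11477/58644
  seg 1: a=-5 b=4961/3258 c=11477/6516 d=-8293/13032
  seg 2: a=0 b=506/543 c=-6701/3258 d=1777/3258
  seg 3: a=-2 b=-1222/1629 c=3961/3258 d=-7267/29322
  seg 4: a=0 b=-479/3258 c=-551/543 d=551/3258
S(9/2) = -31297/34752

Δ: Δ0=-2, Δ1=5/2, Δ2=-1, Δ3=2/3, Δ4=-3/2
row 1: diag=10, rhs=27; c'=1/5, d'=27/10
row 2: denom=8−2·1/5=38/5; d'=(-21−2·27/10)/(38/5)=-66/19
row 3: denom=10−2·5/19=180/19; d'=(10−2·-66/19)/(180/19)=161/90
row 4: denom=10−3·19/60=181/20; d'=(-13−3·161/90)/(181/20)=-1102/543
back: M4=-1102/543
back: M3=161/90−19/60·-1102/543=3961/1629
back: M2=-66/19−5/19·3961/1629=-6701/1629
back: M1=27/10−1/5·-6701/1629=11477/3258
M: M0=0, M1=11477/3258, M2=-6701/1629, M3=3961/1629, M4=-1102/543, M5=0
seg 0: a=1, c=M0/2=0, d=(M1−M0)/(6·3)=11477/58644, b=Δ0−h0·(2M0+M1)/6=-24509/6516
seg 1: a=-5, c=M1/2=11477/6516, d=(M2−M1)/(6·2)=-8293/13032, b=Δ1−h1·(2M1+M2)/6=4961/3258
seg 2: a=0, c=M2/2=-6701/3258, d=(M3−M2)/(6·2)=1777/3258, b=Δ2−h2·(2M2+M3)/6=506/543
seg 3: a=-2, c=M3/2=3961/3258, d=(M4−M3)/(6·3)=-7267/29322, b=Δ3−h3·(2M3+M4)/6=-1222/1629
seg 4: a=0, c=M4/2=-551/543, d=(M5−M4)/(6·2)=551/3258, b=Δ4−h4·(2M4+M5)/6=-479/3258
t_q=9/2 → seg 1, τ=3/2; S=-5+4961/3258·τ+11477/6516·τ²+-8293/13032·τ³=-31297/34752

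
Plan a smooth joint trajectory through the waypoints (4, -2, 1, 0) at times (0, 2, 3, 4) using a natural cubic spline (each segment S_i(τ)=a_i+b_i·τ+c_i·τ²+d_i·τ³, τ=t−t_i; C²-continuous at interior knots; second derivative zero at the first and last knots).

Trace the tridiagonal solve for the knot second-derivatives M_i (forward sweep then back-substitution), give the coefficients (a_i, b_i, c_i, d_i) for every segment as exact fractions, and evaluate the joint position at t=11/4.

  seg 0: a=4 b=-125/23 c=0 d=14/23
  seg 1: a=-2 b=43/23 c=84/23 d=-58/23
  seg 2: a=1 b=37/23 c=-90/23 d=30/23
S(11/4) = 289/736

Δ: Δ0=-3, Δ1=3, Δ2=-1
row 1: diag=6, rhs=36; c'=1/6, d'=6
row 2: denom=4−1·1/6=23/6; d'=(-24−1·6)/(23/6)=-180/23
back: M2=-180/23
back: M1=6−1/6·-180/23=168/23
M: M0=0, M1=168/23, M2=-180/23, M3=0
seg 0: a=4, c=M0/2=0, d=(M1−M0)/(6·2)=14/23, b=Δ0−h0·(2M0+M1)/6=-125/23
seg 1: a=-2, c=M1/2=84/23, d=(M2−M1)/(6·1)=-58/23, b=Δ1−h1·(2M1+M2)/6=43/23
seg 2: a=1, c=M2/2=-90/23, d=(M3−M2)/(6·1)=30/23, b=Δ2−h2·(2M2+M3)/6=37/23
t_q=11/4 → seg 1, τ=3/4; S=-2+43/23·τ+84/23·τ²+-58/23·τ³=289/736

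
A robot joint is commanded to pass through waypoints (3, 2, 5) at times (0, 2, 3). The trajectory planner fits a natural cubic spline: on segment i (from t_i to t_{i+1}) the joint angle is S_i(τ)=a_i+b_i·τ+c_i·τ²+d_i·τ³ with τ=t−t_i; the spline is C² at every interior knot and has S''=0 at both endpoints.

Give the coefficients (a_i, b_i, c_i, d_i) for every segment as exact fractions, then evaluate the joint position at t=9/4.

Δ: Δ0=-1/2, Δ1=3
row 1: diag=6, rhs=21; c'=1/6, d'=7/2
back: M1=7/2
M: M0=0, M1=7/2, M2=0
seg 0: a=3, c=M0/2=0, d=(M1−M0)/(6·2)=7/24, b=Δ0−h0·(2M0+M1)/6=-5/3
seg 1: a=2, c=M1/2=7/4, d=(M2−M1)/(6·1)=-7/12, b=Δ1−h1·(2M1+M2)/6=11/6
t_q=9/4 → seg 1, τ=1/4; S=2+11/6·τ+7/4·τ²+-7/12·τ³=655/256

  seg 0: a=3 b=-5/3 c=0 d=7/24
  seg 1: a=2 b=11/6 c=7/4 d=-7/12
S(9/4) = 655/256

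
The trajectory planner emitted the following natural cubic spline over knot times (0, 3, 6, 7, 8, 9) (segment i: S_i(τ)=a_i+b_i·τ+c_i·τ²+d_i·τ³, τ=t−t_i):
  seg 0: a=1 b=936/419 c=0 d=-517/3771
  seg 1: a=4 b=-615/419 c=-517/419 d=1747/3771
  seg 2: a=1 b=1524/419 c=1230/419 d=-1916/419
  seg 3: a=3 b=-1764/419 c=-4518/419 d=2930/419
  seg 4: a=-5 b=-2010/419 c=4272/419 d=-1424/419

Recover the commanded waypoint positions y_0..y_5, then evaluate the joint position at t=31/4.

y_0 = S_0(0) = a_0 = 1
y_1 = S_1(0) = a_1 = 4
y_2 = S_2(0) = a_2 = 1
y_3 = S_3(0) = a_3 = 3
y_4 = S_4(0) = a_4 = -5
y_5 = S_4(1) = -3
t_q=31/4 is in segment 3 (τ=3/4); S_3(τ)=-43881/13408

y_0=1 y_1=4 y_2=1 y_3=3 y_4=-5 y_5=-3
S(31/4) = -43881/13408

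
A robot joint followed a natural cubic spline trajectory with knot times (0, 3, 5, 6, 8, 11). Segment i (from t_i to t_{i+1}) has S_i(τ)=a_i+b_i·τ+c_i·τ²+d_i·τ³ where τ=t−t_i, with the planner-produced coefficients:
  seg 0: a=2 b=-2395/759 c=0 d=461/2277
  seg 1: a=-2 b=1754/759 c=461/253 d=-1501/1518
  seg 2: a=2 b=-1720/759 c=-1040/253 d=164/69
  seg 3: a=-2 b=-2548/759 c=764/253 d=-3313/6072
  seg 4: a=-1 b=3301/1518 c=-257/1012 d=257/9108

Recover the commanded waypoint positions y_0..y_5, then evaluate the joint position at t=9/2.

y_0 = S_0(0) = a_0 = 2
y_1 = S_1(0) = a_1 = -2
y_2 = S_2(0) = a_2 = 2
y_3 = S_3(0) = a_3 = -2
y_4 = S_4(0) = a_4 = -1
y_5 = S_4(3) = 4
t_q=9/2 is in segment 1 (τ=3/2); S_1(τ)=9023/4048

y_0=2 y_1=-2 y_2=2 y_3=-2 y_4=-1 y_5=4
S(9/2) = 9023/4048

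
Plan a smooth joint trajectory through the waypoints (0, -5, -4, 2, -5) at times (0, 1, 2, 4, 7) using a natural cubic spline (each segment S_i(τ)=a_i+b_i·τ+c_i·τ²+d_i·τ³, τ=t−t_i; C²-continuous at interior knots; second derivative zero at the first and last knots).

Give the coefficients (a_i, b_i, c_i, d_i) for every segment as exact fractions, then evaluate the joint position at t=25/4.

Δ: Δ0=-5, Δ1=1, Δ2=3, Δ3=-7/3
row 1: diag=4, rhs=36; c'=1/4, d'=9
row 2: denom=6−1·1/4=23/4; d'=(12−1·9)/(23/4)=12/23
row 3: denom=10−2·8/23=214/23; d'=(-32−2·12/23)/(214/23)=-380/107
back: M3=-380/107
back: M2=12/23−8/23·-380/107=188/107
back: M1=9−1/4·188/107=916/107
M: M0=0, M1=916/107, M2=188/107, M3=-380/107, M4=0
seg 0: a=0, c=M0/2=0, d=(M1−M0)/(6·1)=458/321, b=Δ0−h0·(2M0+M1)/6=-2063/321
seg 1: a=-5, c=M1/2=458/107, d=(M2−M1)/(6·1)=-364/321, b=Δ1−h1·(2M1+M2)/6=-689/321
seg 2: a=-4, c=M2/2=94/107, d=(M3−M2)/(6·2)=-142/321, b=Δ2−h2·(2M2+M3)/6=967/321
seg 3: a=2, c=M3/2=-190/107, d=(M4−M3)/(6·3)=190/963, b=Δ3−h3·(2M3+M4)/6=391/321
t_q=25/4 → seg 3, τ=9/4; S=2+391/321·τ+-190/107·τ²+190/963·τ³=-6853/3424

  seg 0: a=0 b=-2063/321 c=0 d=458/321
  seg 1: a=-5 b=-689/321 c=458/107 d=-364/321
  seg 2: a=-4 b=967/321 c=94/107 d=-142/321
  seg 3: a=2 b=391/321 c=-190/107 d=190/963
S(25/4) = -6853/3424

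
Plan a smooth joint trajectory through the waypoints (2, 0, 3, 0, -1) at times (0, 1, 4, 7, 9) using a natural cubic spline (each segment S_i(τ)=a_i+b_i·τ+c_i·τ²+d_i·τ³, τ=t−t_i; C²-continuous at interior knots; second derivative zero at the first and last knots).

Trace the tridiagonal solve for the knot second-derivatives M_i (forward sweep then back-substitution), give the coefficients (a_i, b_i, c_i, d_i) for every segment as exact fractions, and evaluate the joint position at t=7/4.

Δ: Δ0=-2, Δ1=1, Δ2=-1, Δ3=-1/2
row 1: diag=8, rhs=18; c'=3/8, d'=9/4
row 2: denom=12−3·3/8=87/8; d'=(-12−3·9/4)/(87/8)=-50/29
row 3: denom=10−3·8/29=266/29; d'=(3−3·-50/29)/(266/29)=237/266
back: M3=237/266
back: M2=-50/29−8/29·237/266=-262/133
back: M1=9/4−3/8·-262/133=795/266
M: M0=0, M1=795/266, M2=-262/133, M3=237/266, M4=0
seg 0: a=2, c=M0/2=0, d=(M1−M0)/(6·1)=265/532, b=Δ0−h0·(2M0+M1)/6=-1329/532
seg 1: a=0, c=M1/2=795/532, d=(M2−M1)/(6·3)=-1319/4788, b=Δ1−h1·(2M1+M2)/6=-267/266
seg 2: a=3, c=M2/2=-131/133, d=(M3−M2)/(6·3)=761/4788, b=Δ2−h2·(2M2+M3)/6=279/532
seg 3: a=0, c=M3/2=237/532, d=(M4−M3)/(6·2)=-79/1064, b=Δ3−h3·(2M3+M4)/6=-291/266
t_q=7/4 → seg 1, τ=3/4; S=0+-267/266·τ+795/532·τ²+-1319/4788·τ³=-51/1792

  seg 0: a=2 b=-1329/532 c=0 d=265/532
  seg 1: a=0 b=-267/266 c=795/532 d=-1319/4788
  seg 2: a=3 b=279/532 c=-131/133 d=761/4788
  seg 3: a=0 b=-291/266 c=237/532 d=-79/1064
S(7/4) = -51/1792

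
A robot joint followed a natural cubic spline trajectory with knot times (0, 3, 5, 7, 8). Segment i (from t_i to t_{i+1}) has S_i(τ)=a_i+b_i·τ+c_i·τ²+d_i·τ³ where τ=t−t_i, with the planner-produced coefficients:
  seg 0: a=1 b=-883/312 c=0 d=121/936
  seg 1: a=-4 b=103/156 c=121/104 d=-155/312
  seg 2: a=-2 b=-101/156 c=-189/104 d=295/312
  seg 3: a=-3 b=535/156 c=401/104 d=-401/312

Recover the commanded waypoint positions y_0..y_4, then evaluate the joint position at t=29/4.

y_0 = S_0(0) = a_0 = 1
y_1 = S_1(0) = a_1 = -4
y_2 = S_2(0) = a_2 = -2
y_3 = S_3(0) = a_3 = -3
y_4 = S_3(1) = 3
t_q=29/4 is in segment 3 (τ=1/4); S_3(τ)=-12791/6656

y_0=1 y_1=-4 y_2=-2 y_3=-3 y_4=3
S(29/4) = -12791/6656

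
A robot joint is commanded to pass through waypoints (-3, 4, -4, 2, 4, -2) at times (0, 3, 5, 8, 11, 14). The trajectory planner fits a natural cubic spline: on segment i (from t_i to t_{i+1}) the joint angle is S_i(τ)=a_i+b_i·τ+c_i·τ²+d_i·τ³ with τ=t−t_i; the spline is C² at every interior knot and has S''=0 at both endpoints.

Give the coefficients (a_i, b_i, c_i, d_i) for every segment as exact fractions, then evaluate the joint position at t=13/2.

  seg 0: a=-3 b=1043/220 c=0 d=-1589/5940
  seg 1: a=4 b=-273/110 c=-1589/660 d=136/165
  seg 2: a=-4 b=-733/330 c=335/132 d=-2239/5940
  seg 3: a=2 b=1867/660 c=-47/55 d=53/1188
  seg 4: a=4 b=-361/330 c=-299/660 d=299/5940
S(13/2) = -463/160

Δ: Δ0=7/3, Δ1=-4, Δ2=2, Δ3=2/3, Δ4=-2
row 1: diag=10, rhs=-38; c'=1/5, d'=-19/5
row 2: denom=10−2·1/5=48/5; d'=(36−2·-19/5)/(48/5)=109/24
row 3: denom=12−3·5/16=177/16; d'=(-8−3·109/24)/(177/16)=-346/177
row 4: denom=12−3·16/59=660/59; d'=(-16−3·-346/177)/(660/59)=-299/330
back: M4=-299/330
back: M3=-346/177−16/59·-299/330=-94/55
back: M2=109/24−5/16·-94/55=335/66
back: M1=-19/5−1/5·335/66=-1589/330
M: M0=0, M1=-1589/330, M2=335/66, M3=-94/55, M4=-299/330, M5=0
seg 0: a=-3, c=M0/2=0, d=(M1−M0)/(6·3)=-1589/5940, b=Δ0−h0·(2M0+M1)/6=1043/220
seg 1: a=4, c=M1/2=-1589/660, d=(M2−M1)/(6·2)=136/165, b=Δ1−h1·(2M1+M2)/6=-273/110
seg 2: a=-4, c=M2/2=335/132, d=(M3−M2)/(6·3)=-2239/5940, b=Δ2−h2·(2M2+M3)/6=-733/330
seg 3: a=2, c=M3/2=-47/55, d=(M4−M3)/(6·3)=53/1188, b=Δ3−h3·(2M3+M4)/6=1867/660
seg 4: a=4, c=M4/2=-299/660, d=(M5−M4)/(6·3)=299/5940, b=Δ4−h4·(2M4+M5)/6=-361/330
t_q=13/2 → seg 2, τ=3/2; S=-4+-733/330·τ+335/132·τ²+-2239/5940·τ³=-463/160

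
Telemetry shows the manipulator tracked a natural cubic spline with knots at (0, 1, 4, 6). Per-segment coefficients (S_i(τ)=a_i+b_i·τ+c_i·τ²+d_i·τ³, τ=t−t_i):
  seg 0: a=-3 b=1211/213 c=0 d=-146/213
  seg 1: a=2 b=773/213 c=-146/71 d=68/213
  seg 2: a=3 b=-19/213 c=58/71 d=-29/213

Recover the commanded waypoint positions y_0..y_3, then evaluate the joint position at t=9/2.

y_0 = S_0(0) = a_0 = -3
y_1 = S_1(0) = a_1 = 2
y_2 = S_2(0) = a_2 = 3
y_3 = S_2(2) = 5
t_q=9/2 is in segment 2 (τ=1/2); S_2(τ)=1785/568

y_0=-3 y_1=2 y_2=3 y_3=5
S(9/2) = 1785/568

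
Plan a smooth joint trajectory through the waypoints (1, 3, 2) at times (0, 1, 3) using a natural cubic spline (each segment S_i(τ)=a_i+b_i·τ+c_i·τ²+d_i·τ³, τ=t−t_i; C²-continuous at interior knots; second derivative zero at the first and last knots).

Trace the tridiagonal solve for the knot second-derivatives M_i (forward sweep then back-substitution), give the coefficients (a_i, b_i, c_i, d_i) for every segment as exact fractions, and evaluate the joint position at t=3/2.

Δ: Δ0=2, Δ1=-1/2
row 1: diag=6, rhs=-15; c'=1/3, d'=-5/2
back: M1=-5/2
M: M0=0, M1=-5/2, M2=0
seg 0: a=1, c=M0/2=0, d=(M1−M0)/(6·1)=-5/12, b=Δ0−h0·(2M0+M1)/6=29/12
seg 1: a=3, c=M1/2=-5/4, d=(M2−M1)/(6·2)=5/24, b=Δ1−h1·(2M1+M2)/6=7/6
t_q=3/2 → seg 1, τ=1/2; S=3+7/6·τ+-5/4·τ²+5/24·τ³=211/64

  seg 0: a=1 b=29/12 c=0 d=-5/12
  seg 1: a=3 b=7/6 c=-5/4 d=5/24
S(3/2) = 211/64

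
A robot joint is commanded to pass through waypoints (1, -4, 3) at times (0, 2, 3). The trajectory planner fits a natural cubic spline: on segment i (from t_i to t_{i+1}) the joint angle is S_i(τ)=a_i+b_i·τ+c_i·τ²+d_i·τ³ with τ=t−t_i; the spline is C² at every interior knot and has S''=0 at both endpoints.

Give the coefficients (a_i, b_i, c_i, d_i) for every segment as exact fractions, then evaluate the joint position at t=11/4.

Δ: Δ0=-5/2, Δ1=7
row 1: diag=6, rhs=57; c'=1/6, d'=19/2
back: M1=19/2
M: M0=0, M1=19/2, M2=0
seg 0: a=1, c=M0/2=0, d=(M1−M0)/(6·2)=19/24, b=Δ0−h0·(2M0+M1)/6=-17/3
seg 1: a=-4, c=M1/2=19/4, d=(M2−M1)/(6·1)=-19/12, b=Δ1−h1·(2M1+M2)/6=23/6
t_q=11/4 → seg 1, τ=3/4; S=-4+23/6·τ+19/4·τ²+-19/12·τ³=225/256

  seg 0: a=1 b=-17/3 c=0 d=19/24
  seg 1: a=-4 b=23/6 c=19/4 d=-19/12
S(11/4) = 225/256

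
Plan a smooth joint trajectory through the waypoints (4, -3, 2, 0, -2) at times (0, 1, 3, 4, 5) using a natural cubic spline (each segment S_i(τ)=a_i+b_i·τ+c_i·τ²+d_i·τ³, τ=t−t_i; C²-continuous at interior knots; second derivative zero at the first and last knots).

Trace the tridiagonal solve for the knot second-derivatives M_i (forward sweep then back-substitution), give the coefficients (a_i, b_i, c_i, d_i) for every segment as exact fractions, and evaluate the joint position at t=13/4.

  seg 0: a=4 b=-2217/244 c=0 d=509/244
  seg 1: a=-3 b=-345/122 c=1527/244 d=-877/488
  seg 2: a=2 b=39/61 c=-276/61 d=115/61
  seg 3: a=0 b=-168/61 c=69/61 d=-23/61
S(13/4) = 7443/3904

Δ: Δ0=-7, Δ1=5/2, Δ2=-2, Δ3=-2
row 1: diag=6, rhs=57; c'=1/3, d'=19/2
row 2: denom=6−2·1/3=16/3; d'=(-27−2·19/2)/(16/3)=-69/8
row 3: denom=4−1·3/16=61/16; d'=(0−1·-69/8)/(61/16)=138/61
back: M3=138/61
back: M2=-69/8−3/16·138/61=-552/61
back: M1=19/2−1/3·-552/61=1527/122
M: M0=0, M1=1527/122, M2=-552/61, M3=138/61, M4=0
seg 0: a=4, c=M0/2=0, d=(M1−M0)/(6·1)=509/244, b=Δ0−h0·(2M0+M1)/6=-2217/244
seg 1: a=-3, c=M1/2=1527/244, d=(M2−M1)/(6·2)=-877/488, b=Δ1−h1·(2M1+M2)/6=-345/122
seg 2: a=2, c=M2/2=-276/61, d=(M3−M2)/(6·1)=115/61, b=Δ2−h2·(2M2+M3)/6=39/61
seg 3: a=0, c=M3/2=69/61, d=(M4−M3)/(6·1)=-23/61, b=Δ3−h3·(2M3+M4)/6=-168/61
t_q=13/4 → seg 2, τ=1/4; S=2+39/61·τ+-276/61·τ²+115/61·τ³=7443/3904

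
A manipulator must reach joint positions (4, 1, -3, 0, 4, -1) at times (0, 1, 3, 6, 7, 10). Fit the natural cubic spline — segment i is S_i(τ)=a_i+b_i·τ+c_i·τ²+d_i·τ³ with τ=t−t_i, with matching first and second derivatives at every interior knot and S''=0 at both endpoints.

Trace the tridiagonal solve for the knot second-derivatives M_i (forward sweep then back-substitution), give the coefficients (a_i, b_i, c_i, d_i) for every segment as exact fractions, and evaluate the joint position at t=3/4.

Δ: Δ0=-3, Δ1=-2, Δ2=1, Δ3=4, Δ4=-5/3
row 1: diag=6, rhs=6; c'=1/3, d'=1
row 2: denom=10−2·1/3=28/3; d'=(18−2·1)/(28/3)=12/7
row 3: denom=8−3·9/28=197/28; d'=(18−3·12/7)/(197/28)=360/197
row 4: denom=8−1·28/197=1548/197; d'=(-34−1·360/197)/(1548/197)=-3529/774
back: M4=-3529/774
back: M3=360/197−28/197·-3529/774=958/387
back: M2=12/7−9/28·958/387=79/86
back: M1=1−1/3·79/86=179/258
M: M0=0, M1=179/258, M2=79/86, M3=958/387, M4=-3529/774, M5=0
seg 0: a=4, c=M0/2=0, d=(M1−M0)/(6·1)=179/1548, b=Δ0−h0·(2M0+M1)/6=-4823/1548
seg 1: a=1, c=M1/2=179/516, d=(M2−M1)/(6·2)=29/1548, b=Δ1−h1·(2M1+M2)/6=-2143/774
seg 2: a=-3, c=M2/2=79/172, d=(M3−M2)/(6·3)=1205/13932, b=Δ2−h2·(2M2+M3)/6=-895/774
seg 3: a=0, c=M3/2=479/387, d=(M4−M3)/(6·1)=-605/516, b=Δ3−h3·(2M3+M4)/6=6091/1548
seg 4: a=4, c=M4/2=-3529/1548, d=(M5−M4)/(6·3)=3529/13932, b=Δ4−h4·(2M4+M5)/6=2239/774
t_q=3/4 → seg 0, τ=3/4; S=4+-4823/1548·τ+0·τ²+179/1548·τ³=56539/33024

  seg 0: a=4 b=-4823/1548 c=0 d=179/1548
  seg 1: a=1 b=-2143/774 c=179/516 d=29/1548
  seg 2: a=-3 b=-895/774 c=79/172 d=1205/13932
  seg 3: a=0 b=6091/1548 c=479/387 d=-605/516
  seg 4: a=4 b=2239/774 c=-3529/1548 d=3529/13932
S(3/4) = 56539/33024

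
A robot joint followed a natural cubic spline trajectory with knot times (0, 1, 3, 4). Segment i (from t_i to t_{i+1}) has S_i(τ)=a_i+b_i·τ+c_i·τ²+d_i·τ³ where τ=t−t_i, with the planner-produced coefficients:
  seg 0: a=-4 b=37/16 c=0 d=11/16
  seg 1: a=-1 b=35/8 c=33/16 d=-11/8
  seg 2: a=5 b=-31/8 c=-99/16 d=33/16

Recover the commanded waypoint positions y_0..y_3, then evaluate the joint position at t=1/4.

y_0=-4 y_1=-1 y_2=5 y_3=-3
S(1/4) = -3493/1024

y_0 = S_0(0) = a_0 = -4
y_1 = S_1(0) = a_1 = -1
y_2 = S_2(0) = a_2 = 5
y_3 = S_2(1) = -3
t_q=1/4 is in segment 0 (τ=1/4); S_0(τ)=-3493/1024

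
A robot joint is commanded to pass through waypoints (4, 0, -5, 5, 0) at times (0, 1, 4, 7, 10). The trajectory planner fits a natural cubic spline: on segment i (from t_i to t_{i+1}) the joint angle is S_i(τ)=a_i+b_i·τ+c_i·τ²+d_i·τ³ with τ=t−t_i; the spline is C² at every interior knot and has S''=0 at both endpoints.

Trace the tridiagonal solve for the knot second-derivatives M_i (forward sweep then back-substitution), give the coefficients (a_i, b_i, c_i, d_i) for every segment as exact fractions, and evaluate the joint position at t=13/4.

Δ: Δ0=-4, Δ1=-5/3, Δ2=10/3, Δ3=-5/3
row 1: diag=8, rhs=14; c'=3/8, d'=7/4
row 2: denom=12−3·3/8=87/8; d'=(30−3·7/4)/(87/8)=66/29
row 3: denom=12−3·8/29=324/29; d'=(-30−3·66/29)/(324/29)=-89/27
back: M3=-89/27
back: M2=66/29−8/29·-89/27=86/27
back: M1=7/4−3/8·86/27=5/9
M: M0=0, M1=5/9, M2=86/27, M3=-89/27, M4=0
seg 0: a=4, c=M0/2=0, d=(M1−M0)/(6·1)=5/54, b=Δ0−h0·(2M0+M1)/6=-221/54
seg 1: a=0, c=M1/2=5/18, d=(M2−M1)/(6·3)=71/486, b=Δ1−h1·(2M1+M2)/6=-103/27
seg 2: a=-5, c=M2/2=43/27, d=(M3−M2)/(6·3)=-175/486, b=Δ2−h2·(2M2+M3)/6=97/54
seg 3: a=5, c=M3/2=-89/54, d=(M4−M3)/(6·3)=89/486, b=Δ3−h3·(2M3+M4)/6=44/27
t_q=13/4 → seg 1, τ=9/4; S=0+-103/27·τ+5/18·τ²+71/486·τ³=-2117/384

  seg 0: a=4 b=-221/54 c=0 d=5/54
  seg 1: a=0 b=-103/27 c=5/18 d=71/486
  seg 2: a=-5 b=97/54 c=43/27 d=-175/486
  seg 3: a=5 b=44/27 c=-89/54 d=89/486
S(13/4) = -2117/384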